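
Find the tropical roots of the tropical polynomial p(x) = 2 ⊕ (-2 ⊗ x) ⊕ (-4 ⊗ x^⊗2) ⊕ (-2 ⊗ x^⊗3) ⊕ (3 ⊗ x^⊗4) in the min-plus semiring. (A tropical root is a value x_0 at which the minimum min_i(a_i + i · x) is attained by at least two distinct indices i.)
Roots: {-5, -2, 2, 4}

Each tropical root is a break point of the lower envelope of the lines y = a_i + i · x (there are 5 lines, with slopes 0, 1, ..., 4). Only the lines that attain the minimum somewhere contribute to roots; other lines are dominated. Here the surviving (envelope) indices are i = 4, i = 3, i = 2, i = 1, i = 0.
Intersections between consecutive envelope lines give the roots: for adjacent envelope indices i < j the intersection is x = (a_i − a_j) / (j − i). Reading off the sorted break points: {-5, -2, 2, 4}.
Verification: at each break x_0, at least two indices attain the minimum of min_i(a_i + i · x_0).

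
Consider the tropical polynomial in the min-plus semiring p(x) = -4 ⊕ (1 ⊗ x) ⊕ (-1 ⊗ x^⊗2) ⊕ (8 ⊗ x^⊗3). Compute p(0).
p(0) = -4

A tropical monomial a ⊗ x^⊗i evaluates to a + i · x. Evaluating each term at x = 0:
  Term 0 contributes -4 + 0 · 0 = -4
  Term 1 contributes 1 + 1 · 0 = 1
  Term 2 contributes -1 + 2 · 0 = -1
  Term 3 contributes 8 + 3 · 0 = 8
p(0) = ⊕ of these = min[-4, 1, -1, 8] = -4.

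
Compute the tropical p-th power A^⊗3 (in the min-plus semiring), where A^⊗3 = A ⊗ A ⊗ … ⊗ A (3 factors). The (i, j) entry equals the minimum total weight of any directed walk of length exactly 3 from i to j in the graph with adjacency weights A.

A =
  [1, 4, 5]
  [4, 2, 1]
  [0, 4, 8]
A^⊗3 =
  [3, 6, 6]
  [2, 5, 5]
  [2, 5, 5]

Each entry (A^⊗3)_ij equals the minimum over all length-3 walks i = v_0 → v_1 → … → v_3 = j of Σ_t A[v_t][v_{t+1}]. For example, for (i, j) = (0, 2) we minimise over 9 possible intermediate vertex sequences; the minimum is 6, attained along the walk 0 → 0 → 1 → 2.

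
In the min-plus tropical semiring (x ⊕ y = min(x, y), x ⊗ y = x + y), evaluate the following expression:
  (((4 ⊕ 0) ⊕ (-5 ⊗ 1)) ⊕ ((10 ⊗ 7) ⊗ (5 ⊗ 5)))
(((4 ⊕ 0) ⊕ (-5 ⊗ 1)) ⊕ ((10 ⊗ 7) ⊗ (5 ⊗ 5))) = -4

Expand innermost to outermost. Recall ⊕ takes the minimum of its arguments and ⊗ takes their sum. Working out the expression (((4 ⊕ 0) ⊕ (-5 ⊗ 1)) ⊕ ((10 ⊗ 7) ⊗ (5 ⊗ 5))) gives -4.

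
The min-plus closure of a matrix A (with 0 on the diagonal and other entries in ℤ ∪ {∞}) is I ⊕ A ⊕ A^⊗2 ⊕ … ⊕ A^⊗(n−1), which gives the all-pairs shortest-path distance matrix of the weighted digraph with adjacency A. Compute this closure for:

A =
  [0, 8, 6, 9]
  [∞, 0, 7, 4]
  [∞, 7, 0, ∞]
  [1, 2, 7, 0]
Closure =
  [0, 8, 6, 9]
  [5, 0, 7, 4]
  [12, 7, 0, 11]
  [1, 2, 7, 0]

This is the Floyd-Warshall all-pairs shortest-path computation. For each intermediate vertex k = 0, 1, …, 3, update dist[i][j] ← min(dist[i][j], dist[i][k] + dist[k][j]). The final matrix gives, for each (i, j), the minimum total weight of any directed path from i to j (possibly empty when i = j).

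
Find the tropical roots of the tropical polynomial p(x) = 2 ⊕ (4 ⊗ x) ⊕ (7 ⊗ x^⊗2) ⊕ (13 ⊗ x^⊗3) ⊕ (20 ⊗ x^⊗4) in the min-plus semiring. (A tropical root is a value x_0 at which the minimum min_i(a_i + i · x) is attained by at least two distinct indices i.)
Roots: {-7, -6, -3, -2}

Each tropical root is a break point of the lower envelope of the lines y = a_i + i · x (there are 5 lines, with slopes 0, 1, ..., 4). Only the lines that attain the minimum somewhere contribute to roots; other lines are dominated. Here the surviving (envelope) indices are i = 4, i = 3, i = 2, i = 1, i = 0.
Intersections between consecutive envelope lines give the roots: for adjacent envelope indices i < j the intersection is x = (a_i − a_j) / (j − i). Reading off the sorted break points: {-7, -6, -3, -2}.
Verification: at each break x_0, at least two indices attain the minimum of min_i(a_i + i · x_0).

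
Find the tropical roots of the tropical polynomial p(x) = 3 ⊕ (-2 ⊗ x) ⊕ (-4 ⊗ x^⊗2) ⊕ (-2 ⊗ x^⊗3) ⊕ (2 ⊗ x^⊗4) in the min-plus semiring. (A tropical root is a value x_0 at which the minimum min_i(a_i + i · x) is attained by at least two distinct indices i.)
Roots: {-4, -2, 2, 5}

Each tropical root is a break point of the lower envelope of the lines y = a_i + i · x (there are 5 lines, with slopes 0, 1, ..., 4). Only the lines that attain the minimum somewhere contribute to roots; other lines are dominated. Here the surviving (envelope) indices are i = 4, i = 3, i = 2, i = 1, i = 0.
Intersections between consecutive envelope lines give the roots: for adjacent envelope indices i < j the intersection is x = (a_i − a_j) / (j − i). Reading off the sorted break points: {-4, -2, 2, 5}.
Verification: at each break x_0, at least two indices attain the minimum of min_i(a_i + i · x_0).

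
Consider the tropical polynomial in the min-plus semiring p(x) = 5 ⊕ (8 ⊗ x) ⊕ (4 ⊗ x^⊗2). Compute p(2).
p(2) = 5

A tropical monomial a ⊗ x^⊗i evaluates to a + i · x. Evaluating each term at x = 2:
  Term 0 contributes 5 + 0 · 2 = 5
  Term 1 contributes 8 + 1 · 2 = 10
  Term 2 contributes 4 + 2 · 2 = 8
p(2) = ⊕ of these = min[5, 10, 8] = 5.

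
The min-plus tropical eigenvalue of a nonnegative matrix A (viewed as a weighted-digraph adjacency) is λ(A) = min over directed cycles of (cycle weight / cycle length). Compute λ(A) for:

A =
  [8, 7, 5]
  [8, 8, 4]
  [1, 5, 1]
λ(A) = 1

Enumerate directed cycles and compute their means (weight / length). Sample:
  cycle 0 → 0: weight = 8, length = 1, mean = 8/1 ≈ 8.000
  cycle 1 → 1: weight = 8, length = 1, mean = 8/1 ≈ 8.000
  cycle 2 → 2: weight = 1, length = 1, mean = 1/1 ≈ 1.000
  cycle 0 → 1 → 0: weight = 15, length = 2, mean = 15/2 ≈ 7.500
  cycle 0 → 2 → 0: weight = 6, length = 2, mean = 6/2 ≈ 3.000
  cycle 1 → 0 → 1: weight = 15, length = 2, mean = 15/2 ≈ 7.500
Minimum mean = 1.000, attained e.g. along the cycle 2 → 2 with weight 1 and length 1. So λ(A) = 1/1 = 1.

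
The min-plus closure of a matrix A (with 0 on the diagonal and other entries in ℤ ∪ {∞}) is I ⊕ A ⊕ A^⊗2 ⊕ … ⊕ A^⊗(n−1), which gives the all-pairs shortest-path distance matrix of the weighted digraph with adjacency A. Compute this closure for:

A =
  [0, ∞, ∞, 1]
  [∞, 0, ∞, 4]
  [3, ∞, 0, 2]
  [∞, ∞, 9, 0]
Closure =
  [0, ∞, 10, 1]
  [16, 0, 13, 4]
  [3, ∞, 0, 2]
  [12, ∞, 9, 0]

This is the Floyd-Warshall all-pairs shortest-path computation. For each intermediate vertex k = 0, 1, …, 3, update dist[i][j] ← min(dist[i][j], dist[i][k] + dist[k][j]). The final matrix gives, for each (i, j), the minimum total weight of any directed path from i to j (possibly empty when i = j).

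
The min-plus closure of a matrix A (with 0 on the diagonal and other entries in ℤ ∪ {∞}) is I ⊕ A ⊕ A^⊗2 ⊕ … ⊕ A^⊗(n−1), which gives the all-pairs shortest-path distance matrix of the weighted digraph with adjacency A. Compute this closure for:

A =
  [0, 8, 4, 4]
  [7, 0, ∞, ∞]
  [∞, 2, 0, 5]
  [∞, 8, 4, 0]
Closure =
  [0, 6, 4, 4]
  [7, 0, 11, 11]
  [9, 2, 0, 5]
  [13, 6, 4, 0]

This is the Floyd-Warshall all-pairs shortest-path computation. For each intermediate vertex k = 0, 1, …, 3, update dist[i][j] ← min(dist[i][j], dist[i][k] + dist[k][j]). The final matrix gives, for each (i, j), the minimum total weight of any directed path from i to j (possibly empty when i = j).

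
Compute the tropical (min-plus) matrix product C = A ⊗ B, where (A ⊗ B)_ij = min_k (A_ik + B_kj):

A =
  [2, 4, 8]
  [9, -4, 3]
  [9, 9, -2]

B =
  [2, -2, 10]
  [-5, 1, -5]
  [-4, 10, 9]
A ⊗ B =
  [-1, 0, -1]
  [-9, -3, -9]
  [-6, 7, 4]

Apply the min-plus product entry-by-entry:
  C[0][0] = min over k of (A[0][0] + B[0][0] = 2 + 2 = 4, A[0][1] + B[1][0] = 4 + -5 = -1, A[0][2] + B[2][0] = 8 + -4 = 4) = -1 (attained at k = 1)
  C[0][1] = min over k of (A[0][0] + B[0][1] = 2 + -2 = 0, A[0][1] + B[1][1] = 4 + 1 = 5, A[0][2] + B[2][1] = 8 + 10 = 18) = 0 (attained at k = 0)
  C[0][2] = min over k of (A[0][0] + B[0][2] = 2 + 10 = 12, A[0][1] + B[1][2] = 4 + -5 = -1, A[0][2] + B[2][2] = 8 + 9 = 17) = -1 (attained at k = 1)
  C[1][0] = min over k of (A[1][0] + B[0][0] = 9 + 2 = 11, A[1][1] + B[1][0] = -4 + -5 = -9, A[1][2] + B[2][0] = 3 + -4 = -1) = -9 (attained at k = 1)
  C[1][1] = min over k of (A[1][0] + B[0][1] = 9 + -2 = 7, A[1][1] + B[1][1] = -4 + 1 = -3, A[1][2] + B[2][1] = 3 + 10 = 13) = -3 (attained at k = 1)
  C[1][2] = min over k of (A[1][0] + B[0][2] = 9 + 10 = 19, A[1][1] + B[1][2] = -4 + -5 = -9, A[1][2] + B[2][2] = 3 + 9 = 12) = -9 (attained at k = 1)
  C[2][0] = min over k of (A[2][0] + B[0][0] = 9 + 2 = 11, A[2][1] + B[1][0] = 9 + -5 = 4, A[2][2] + B[2][0] = -2 + -4 = -6) = -6 (attained at k = 2)
  C[2][1] = min over k of (A[2][0] + B[0][1] = 9 + -2 = 7, A[2][1] + B[1][1] = 9 + 1 = 10, A[2][2] + B[2][1] = -2 + 10 = 8) = 7 (attained at k = 0)
  C[2][2] = min over k of (A[2][0] + B[0][2] = 9 + 10 = 19, A[2][1] + B[1][2] = 9 + -5 = 4, A[2][2] + B[2][2] = -2 + 9 = 7) = 4 (attained at k = 1)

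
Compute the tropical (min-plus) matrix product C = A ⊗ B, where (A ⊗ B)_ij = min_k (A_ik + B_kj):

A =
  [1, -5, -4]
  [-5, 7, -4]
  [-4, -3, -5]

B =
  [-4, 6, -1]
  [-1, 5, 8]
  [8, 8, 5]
A ⊗ B =
  [-6, 0, 0]
  [-9, 1, -6]
  [-8, 2, -5]

Apply the min-plus product entry-by-entry:
  C[0][0] = min over k of (A[0][0] + B[0][0] = 1 + -4 = -3, A[0][1] + B[1][0] = -5 + -1 = -6, A[0][2] + B[2][0] = -4 + 8 = 4) = -6 (attained at k = 1)
  C[0][1] = min over k of (A[0][0] + B[0][1] = 1 + 6 = 7, A[0][1] + B[1][1] = -5 + 5 = 0, A[0][2] + B[2][1] = -4 + 8 = 4) = 0 (attained at k = 1)
  C[0][2] = min over k of (A[0][0] + B[0][2] = 1 + -1 = 0, A[0][1] + B[1][2] = -5 + 8 = 3, A[0][2] + B[2][2] = -4 + 5 = 1) = 0 (attained at k = 0)
  C[1][0] = min over k of (A[1][0] + B[0][0] = -5 + -4 = -9, A[1][1] + B[1][0] = 7 + -1 = 6, A[1][2] + B[2][0] = -4 + 8 = 4) = -9 (attained at k = 0)
  C[1][1] = min over k of (A[1][0] + B[0][1] = -5 + 6 = 1, A[1][1] + B[1][1] = 7 + 5 = 12, A[1][2] + B[2][1] = -4 + 8 = 4) = 1 (attained at k = 0)
  C[1][2] = min over k of (A[1][0] + B[0][2] = -5 + -1 = -6, A[1][1] + B[1][2] = 7 + 8 = 15, A[1][2] + B[2][2] = -4 + 5 = 1) = -6 (attained at k = 0)
  C[2][0] = min over k of (A[2][0] + B[0][0] = -4 + -4 = -8, A[2][1] + B[1][0] = -3 + -1 = -4, A[2][2] + B[2][0] = -5 + 8 = 3) = -8 (attained at k = 0)
  C[2][1] = min over k of (A[2][0] + B[0][1] = -4 + 6 = 2, A[2][1] + B[1][1] = -3 + 5 = 2, A[2][2] + B[2][1] = -5 + 8 = 3) = 2 (attained at k = 0)
  C[2][2] = min over k of (A[2][0] + B[0][2] = -4 + -1 = -5, A[2][1] + B[1][2] = -3 + 8 = 5, A[2][2] + B[2][2] = -5 + 5 = 0) = -5 (attained at k = 0)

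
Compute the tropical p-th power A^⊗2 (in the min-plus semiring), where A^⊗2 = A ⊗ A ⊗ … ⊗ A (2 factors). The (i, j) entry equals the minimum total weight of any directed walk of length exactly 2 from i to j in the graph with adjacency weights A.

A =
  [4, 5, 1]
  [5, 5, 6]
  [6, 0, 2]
A^⊗2 =
  [7, 1, 3]
  [9, 6, 6]
  [5, 2, 4]

Each entry (A^⊗2)_ij equals the minimum over all length-2 walks i = v_0 → v_1 → … → v_2 = j of Σ_t A[v_t][v_{t+1}]. For example, for (i, j) = (0, 2) we minimise over 3 possible intermediate vertex sequences; the minimum is 3, attained along the walk 0 → 2 → 2.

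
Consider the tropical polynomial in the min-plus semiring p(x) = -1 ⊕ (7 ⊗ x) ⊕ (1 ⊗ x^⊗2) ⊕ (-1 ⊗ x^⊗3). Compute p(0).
p(0) = -1

A tropical monomial a ⊗ x^⊗i evaluates to a + i · x. Evaluating each term at x = 0:
  Term 0 contributes -1 + 0 · 0 = -1
  Term 1 contributes 7 + 1 · 0 = 7
  Term 2 contributes 1 + 2 · 0 = 1
  Term 3 contributes -1 + 3 · 0 = -1
p(0) = ⊕ of these = min[-1, 7, 1, -1] = -1.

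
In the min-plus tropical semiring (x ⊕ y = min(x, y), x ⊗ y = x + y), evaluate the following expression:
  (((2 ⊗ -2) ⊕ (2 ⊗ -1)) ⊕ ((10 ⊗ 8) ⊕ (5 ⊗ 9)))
(((2 ⊗ -2) ⊕ (2 ⊗ -1)) ⊕ ((10 ⊗ 8) ⊕ (5 ⊗ 9))) = 0

Expand innermost to outermost. Recall ⊕ takes the minimum of its arguments and ⊗ takes their sum. Working out the expression (((2 ⊗ -2) ⊕ (2 ⊗ -1)) ⊕ ((10 ⊗ 8) ⊕ (5 ⊗ 9))) gives 0.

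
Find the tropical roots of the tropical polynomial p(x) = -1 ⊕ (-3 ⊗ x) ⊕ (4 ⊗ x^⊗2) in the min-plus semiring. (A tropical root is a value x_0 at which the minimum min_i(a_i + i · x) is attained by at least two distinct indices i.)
Roots: {-7, 2}

Each tropical root is a break point of the lower envelope of the lines y = a_i + i · x (there are 3 lines, with slopes 0, 1, ..., 2). Only the lines that attain the minimum somewhere contribute to roots; other lines are dominated. Here the surviving (envelope) indices are i = 2, i = 1, i = 0.
Intersections between consecutive envelope lines give the roots: for adjacent envelope indices i < j the intersection is x = (a_i − a_j) / (j − i). Reading off the sorted break points: {-7, 2}.
Verification: at each break x_0, at least two indices attain the minimum of min_i(a_i + i · x_0).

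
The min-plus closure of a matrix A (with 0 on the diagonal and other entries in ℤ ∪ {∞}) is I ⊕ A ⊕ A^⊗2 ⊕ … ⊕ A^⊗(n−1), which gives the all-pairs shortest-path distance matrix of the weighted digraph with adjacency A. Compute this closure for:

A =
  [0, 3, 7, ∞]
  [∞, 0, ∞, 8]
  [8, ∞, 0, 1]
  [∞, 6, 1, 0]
Closure =
  [0, 3, 7, 8]
  [17, 0, 9, 8]
  [8, 7, 0, 1]
  [9, 6, 1, 0]

This is the Floyd-Warshall all-pairs shortest-path computation. For each intermediate vertex k = 0, 1, …, 3, update dist[i][j] ← min(dist[i][j], dist[i][k] + dist[k][j]). The final matrix gives, for each (i, j), the minimum total weight of any directed path from i to j (possibly empty when i = j).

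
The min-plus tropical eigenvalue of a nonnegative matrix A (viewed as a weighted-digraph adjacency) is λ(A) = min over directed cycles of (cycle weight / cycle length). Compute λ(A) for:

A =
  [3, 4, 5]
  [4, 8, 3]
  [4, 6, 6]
λ(A) = 3

Enumerate directed cycles and compute their means (weight / length). Sample:
  cycle 0 → 0: weight = 3, length = 1, mean = 3/1 ≈ 3.000
  cycle 1 → 1: weight = 8, length = 1, mean = 8/1 ≈ 8.000
  cycle 2 → 2: weight = 6, length = 1, mean = 6/1 ≈ 6.000
  cycle 0 → 1 → 0: weight = 8, length = 2, mean = 8/2 ≈ 4.000
  cycle 0 → 2 → 0: weight = 9, length = 2, mean = 9/2 ≈ 4.500
  cycle 1 → 0 → 1: weight = 8, length = 2, mean = 8/2 ≈ 4.000
Minimum mean = 3.000, attained e.g. along the cycle 0 → 0 with weight 3 and length 1. So λ(A) = 3/1 = 3.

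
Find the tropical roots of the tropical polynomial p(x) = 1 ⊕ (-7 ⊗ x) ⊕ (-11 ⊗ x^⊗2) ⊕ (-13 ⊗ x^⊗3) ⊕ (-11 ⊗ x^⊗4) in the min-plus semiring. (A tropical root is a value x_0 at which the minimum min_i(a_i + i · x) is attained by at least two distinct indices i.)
Roots: {-2, 2, 4, 8}

Each tropical root is a break point of the lower envelope of the lines y = a_i + i · x (there are 5 lines, with slopes 0, 1, ..., 4). Only the lines that attain the minimum somewhere contribute to roots; other lines are dominated. Here the surviving (envelope) indices are i = 4, i = 3, i = 2, i = 1, i = 0.
Intersections between consecutive envelope lines give the roots: for adjacent envelope indices i < j the intersection is x = (a_i − a_j) / (j − i). Reading off the sorted break points: {-2, 2, 4, 8}.
Verification: at each break x_0, at least two indices attain the minimum of min_i(a_i + i · x_0).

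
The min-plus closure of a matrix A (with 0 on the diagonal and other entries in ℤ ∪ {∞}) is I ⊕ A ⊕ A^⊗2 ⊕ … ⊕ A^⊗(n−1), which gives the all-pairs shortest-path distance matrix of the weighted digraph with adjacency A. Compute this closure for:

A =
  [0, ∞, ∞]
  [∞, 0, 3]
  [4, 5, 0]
Closure =
  [0, ∞, ∞]
  [7, 0, 3]
  [4, 5, 0]

This is the Floyd-Warshall all-pairs shortest-path computation. For each intermediate vertex k = 0, 1, …, 2, update dist[i][j] ← min(dist[i][j], dist[i][k] + dist[k][j]). The final matrix gives, for each (i, j), the minimum total weight of any directed path from i to j (possibly empty when i = j).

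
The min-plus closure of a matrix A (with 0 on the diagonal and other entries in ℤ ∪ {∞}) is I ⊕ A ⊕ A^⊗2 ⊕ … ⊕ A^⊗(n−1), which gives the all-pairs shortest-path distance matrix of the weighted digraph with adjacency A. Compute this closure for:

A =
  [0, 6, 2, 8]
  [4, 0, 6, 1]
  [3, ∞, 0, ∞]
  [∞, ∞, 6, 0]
Closure =
  [0, 6, 2, 7]
  [4, 0, 6, 1]
  [3, 9, 0, 10]
  [9, 15, 6, 0]

This is the Floyd-Warshall all-pairs shortest-path computation. For each intermediate vertex k = 0, 1, …, 3, update dist[i][j] ← min(dist[i][j], dist[i][k] + dist[k][j]). The final matrix gives, for each (i, j), the minimum total weight of any directed path from i to j (possibly empty when i = j).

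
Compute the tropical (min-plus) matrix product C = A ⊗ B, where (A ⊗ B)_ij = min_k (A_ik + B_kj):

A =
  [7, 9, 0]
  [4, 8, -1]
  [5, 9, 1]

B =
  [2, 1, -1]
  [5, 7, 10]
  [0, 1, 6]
A ⊗ B =
  [0, 1, 6]
  [-1, 0, 3]
  [1, 2, 4]

Apply the min-plus product entry-by-entry:
  C[0][0] = min over k of (A[0][0] + B[0][0] = 7 + 2 = 9, A[0][1] + B[1][0] = 9 + 5 = 14, A[0][2] + B[2][0] = 0 + 0 = 0) = 0 (attained at k = 2)
  C[0][1] = min over k of (A[0][0] + B[0][1] = 7 + 1 = 8, A[0][1] + B[1][1] = 9 + 7 = 16, A[0][2] + B[2][1] = 0 + 1 = 1) = 1 (attained at k = 2)
  C[0][2] = min over k of (A[0][0] + B[0][2] = 7 + -1 = 6, A[0][1] + B[1][2] = 9 + 10 = 19, A[0][2] + B[2][2] = 0 + 6 = 6) = 6 (attained at k = 0)
  C[1][0] = min over k of (A[1][0] + B[0][0] = 4 + 2 = 6, A[1][1] + B[1][0] = 8 + 5 = 13, A[1][2] + B[2][0] = -1 + 0 = -1) = -1 (attained at k = 2)
  C[1][1] = min over k of (A[1][0] + B[0][1] = 4 + 1 = 5, A[1][1] + B[1][1] = 8 + 7 = 15, A[1][2] + B[2][1] = -1 + 1 = 0) = 0 (attained at k = 2)
  C[1][2] = min over k of (A[1][0] + B[0][2] = 4 + -1 = 3, A[1][1] + B[1][2] = 8 + 10 = 18, A[1][2] + B[2][2] = -1 + 6 = 5) = 3 (attained at k = 0)
  C[2][0] = min over k of (A[2][0] + B[0][0] = 5 + 2 = 7, A[2][1] + B[1][0] = 9 + 5 = 14, A[2][2] + B[2][0] = 1 + 0 = 1) = 1 (attained at k = 2)
  C[2][1] = min over k of (A[2][0] + B[0][1] = 5 + 1 = 6, A[2][1] + B[1][1] = 9 + 7 = 16, A[2][2] + B[2][1] = 1 + 1 = 2) = 2 (attained at k = 2)
  C[2][2] = min over k of (A[2][0] + B[0][2] = 5 + -1 = 4, A[2][1] + B[1][2] = 9 + 10 = 19, A[2][2] + B[2][2] = 1 + 6 = 7) = 4 (attained at k = 0)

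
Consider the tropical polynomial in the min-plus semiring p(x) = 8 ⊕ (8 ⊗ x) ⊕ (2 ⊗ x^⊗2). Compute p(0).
p(0) = 2

A tropical monomial a ⊗ x^⊗i evaluates to a + i · x. Evaluating each term at x = 0:
  Term 0 contributes 8 + 0 · 0 = 8
  Term 1 contributes 8 + 1 · 0 = 8
  Term 2 contributes 2 + 2 · 0 = 2
p(0) = ⊕ of these = min[8, 8, 2] = 2.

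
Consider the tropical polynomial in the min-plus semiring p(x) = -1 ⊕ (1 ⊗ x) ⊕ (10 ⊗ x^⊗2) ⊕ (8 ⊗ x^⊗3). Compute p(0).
p(0) = -1

A tropical monomial a ⊗ x^⊗i evaluates to a + i · x. Evaluating each term at x = 0:
  Term 0 contributes -1 + 0 · 0 = -1
  Term 1 contributes 1 + 1 · 0 = 1
  Term 2 contributes 10 + 2 · 0 = 10
  Term 3 contributes 8 + 3 · 0 = 8
p(0) = ⊕ of these = min[-1, 1, 10, 8] = -1.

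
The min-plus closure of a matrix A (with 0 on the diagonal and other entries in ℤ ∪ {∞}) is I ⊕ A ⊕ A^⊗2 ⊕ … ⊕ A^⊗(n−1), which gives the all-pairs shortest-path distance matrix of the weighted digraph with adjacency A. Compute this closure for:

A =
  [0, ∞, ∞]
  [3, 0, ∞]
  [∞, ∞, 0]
Closure =
  [0, ∞, ∞]
  [3, 0, ∞]
  [∞, ∞, 0]

This is the Floyd-Warshall all-pairs shortest-path computation. For each intermediate vertex k = 0, 1, …, 2, update dist[i][j] ← min(dist[i][j], dist[i][k] + dist[k][j]). The final matrix gives, for each (i, j), the minimum total weight of any directed path from i to j (possibly empty when i = j).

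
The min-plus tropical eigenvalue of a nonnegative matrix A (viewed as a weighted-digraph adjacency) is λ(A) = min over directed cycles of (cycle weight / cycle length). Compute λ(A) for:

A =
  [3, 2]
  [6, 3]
λ(A) = 3

Enumerate directed cycles and compute their means (weight / length). Sample:
  cycle 0 → 0: weight = 3, length = 1, mean = 3/1 ≈ 3.000
  cycle 1 → 1: weight = 3, length = 1, mean = 3/1 ≈ 3.000
  cycle 0 → 1 → 0: weight = 8, length = 2, mean = 8/2 ≈ 4.000
  cycle 1 → 0 → 1: weight = 8, length = 2, mean = 8/2 ≈ 4.000
Minimum mean = 3.000, attained e.g. along the cycle 0 → 0 with weight 3 and length 1. So λ(A) = 3/1 = 3.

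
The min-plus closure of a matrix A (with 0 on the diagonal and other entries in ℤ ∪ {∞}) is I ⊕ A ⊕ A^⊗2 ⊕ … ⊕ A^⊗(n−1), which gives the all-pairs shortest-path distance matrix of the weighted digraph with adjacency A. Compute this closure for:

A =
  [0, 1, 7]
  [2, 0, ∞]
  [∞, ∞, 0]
Closure =
  [0, 1, 7]
  [2, 0, 9]
  [∞, ∞, 0]

This is the Floyd-Warshall all-pairs shortest-path computation. For each intermediate vertex k = 0, 1, …, 2, update dist[i][j] ← min(dist[i][j], dist[i][k] + dist[k][j]). The final matrix gives, for each (i, j), the minimum total weight of any directed path from i to j (possibly empty when i = j).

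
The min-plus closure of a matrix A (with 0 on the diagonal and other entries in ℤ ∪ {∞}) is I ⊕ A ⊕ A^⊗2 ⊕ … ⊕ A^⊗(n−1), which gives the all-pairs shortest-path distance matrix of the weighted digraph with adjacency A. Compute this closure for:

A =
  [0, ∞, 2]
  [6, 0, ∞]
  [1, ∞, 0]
Closure =
  [0, ∞, 2]
  [6, 0, 8]
  [1, ∞, 0]

This is the Floyd-Warshall all-pairs shortest-path computation. For each intermediate vertex k = 0, 1, …, 2, update dist[i][j] ← min(dist[i][j], dist[i][k] + dist[k][j]). The final matrix gives, for each (i, j), the minimum total weight of any directed path from i to j (possibly empty when i = j).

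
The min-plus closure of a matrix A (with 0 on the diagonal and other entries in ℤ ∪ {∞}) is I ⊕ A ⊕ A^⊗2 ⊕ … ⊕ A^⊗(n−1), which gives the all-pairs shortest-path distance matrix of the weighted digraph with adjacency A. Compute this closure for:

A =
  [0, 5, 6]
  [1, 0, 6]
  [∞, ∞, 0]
Closure =
  [0, 5, 6]
  [1, 0, 6]
  [∞, ∞, 0]

This is the Floyd-Warshall all-pairs shortest-path computation. For each intermediate vertex k = 0, 1, …, 2, update dist[i][j] ← min(dist[i][j], dist[i][k] + dist[k][j]). The final matrix gives, for each (i, j), the minimum total weight of any directed path from i to j (possibly empty when i = j).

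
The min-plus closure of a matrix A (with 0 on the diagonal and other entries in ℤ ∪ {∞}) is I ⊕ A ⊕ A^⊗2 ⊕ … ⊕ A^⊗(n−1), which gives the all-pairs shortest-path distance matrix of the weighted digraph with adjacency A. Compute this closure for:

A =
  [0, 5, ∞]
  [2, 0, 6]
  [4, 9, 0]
Closure =
  [0, 5, 11]
  [2, 0, 6]
  [4, 9, 0]

This is the Floyd-Warshall all-pairs shortest-path computation. For each intermediate vertex k = 0, 1, …, 2, update dist[i][j] ← min(dist[i][j], dist[i][k] + dist[k][j]). The final matrix gives, for each (i, j), the minimum total weight of any directed path from i to j (possibly empty when i = j).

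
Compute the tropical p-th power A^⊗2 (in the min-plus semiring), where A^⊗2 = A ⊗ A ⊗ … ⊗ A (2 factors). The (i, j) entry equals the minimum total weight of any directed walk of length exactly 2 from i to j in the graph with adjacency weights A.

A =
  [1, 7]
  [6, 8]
A^⊗2 =
  [2, 8]
  [7, 13]

Each entry (A^⊗2)_ij equals the minimum over all length-2 walks i = v_0 → v_1 → … → v_2 = j of Σ_t A[v_t][v_{t+1}]. For example, for (i, j) = (0, 1) we minimise over 2 possible intermediate vertex sequences; the minimum is 8, attained along the walk 0 → 0 → 1.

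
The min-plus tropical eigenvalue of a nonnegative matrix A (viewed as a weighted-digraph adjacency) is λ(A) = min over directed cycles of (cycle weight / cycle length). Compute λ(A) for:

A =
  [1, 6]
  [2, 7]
λ(A) = 1

Enumerate directed cycles and compute their means (weight / length). Sample:
  cycle 0 → 0: weight = 1, length = 1, mean = 1/1 ≈ 1.000
  cycle 1 → 1: weight = 7, length = 1, mean = 7/1 ≈ 7.000
  cycle 0 → 1 → 0: weight = 8, length = 2, mean = 8/2 ≈ 4.000
  cycle 1 → 0 → 1: weight = 8, length = 2, mean = 8/2 ≈ 4.000
Minimum mean = 1.000, attained e.g. along the cycle 0 → 0 with weight 1 and length 1. So λ(A) = 1/1 = 1.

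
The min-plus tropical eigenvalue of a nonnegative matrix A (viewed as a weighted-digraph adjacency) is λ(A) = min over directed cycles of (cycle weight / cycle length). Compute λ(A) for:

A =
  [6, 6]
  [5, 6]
λ(A) = 11/2

Enumerate directed cycles and compute their means (weight / length). Sample:
  cycle 0 → 0: weight = 6, length = 1, mean = 6/1 ≈ 6.000
  cycle 1 → 1: weight = 6, length = 1, mean = 6/1 ≈ 6.000
  cycle 0 → 1 → 0: weight = 11, length = 2, mean = 11/2 ≈ 5.500
  cycle 1 → 0 → 1: weight = 11, length = 2, mean = 11/2 ≈ 5.500
Minimum mean = 5.500, attained e.g. along the cycle 0 → 1 → 0 with weight 11 and length 2. So λ(A) = 11/2 = 11/2.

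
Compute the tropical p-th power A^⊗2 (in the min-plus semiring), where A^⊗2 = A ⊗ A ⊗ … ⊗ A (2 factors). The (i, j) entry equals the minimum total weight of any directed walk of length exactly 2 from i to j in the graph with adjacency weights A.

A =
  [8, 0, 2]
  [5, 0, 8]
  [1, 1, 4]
A^⊗2 =
  [3, 0, 6]
  [5, 0, 7]
  [5, 1, 3]

Each entry (A^⊗2)_ij equals the minimum over all length-2 walks i = v_0 → v_1 → … → v_2 = j of Σ_t A[v_t][v_{t+1}]. For example, for (i, j) = (0, 2) we minimise over 3 possible intermediate vertex sequences; the minimum is 6, attained along the walk 0 → 2 → 2.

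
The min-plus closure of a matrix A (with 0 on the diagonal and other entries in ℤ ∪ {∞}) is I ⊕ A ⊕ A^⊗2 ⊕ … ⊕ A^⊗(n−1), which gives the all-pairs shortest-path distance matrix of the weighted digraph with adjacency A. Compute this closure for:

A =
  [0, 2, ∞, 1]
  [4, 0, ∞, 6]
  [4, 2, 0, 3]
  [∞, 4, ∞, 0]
Closure =
  [0, 2, ∞, 1]
  [4, 0, ∞, 5]
  [4, 2, 0, 3]
  [8, 4, ∞, 0]

This is the Floyd-Warshall all-pairs shortest-path computation. For each intermediate vertex k = 0, 1, …, 3, update dist[i][j] ← min(dist[i][j], dist[i][k] + dist[k][j]). The final matrix gives, for each (i, j), the minimum total weight of any directed path from i to j (possibly empty when i = j).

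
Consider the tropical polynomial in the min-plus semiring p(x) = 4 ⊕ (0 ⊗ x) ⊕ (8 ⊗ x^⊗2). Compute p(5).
p(5) = 4

A tropical monomial a ⊗ x^⊗i evaluates to a + i · x. Evaluating each term at x = 5:
  Term 0 contributes 4 + 0 · 5 = 4
  Term 1 contributes 0 + 1 · 5 = 5
  Term 2 contributes 8 + 2 · 5 = 18
p(5) = ⊕ of these = min[4, 5, 18] = 4.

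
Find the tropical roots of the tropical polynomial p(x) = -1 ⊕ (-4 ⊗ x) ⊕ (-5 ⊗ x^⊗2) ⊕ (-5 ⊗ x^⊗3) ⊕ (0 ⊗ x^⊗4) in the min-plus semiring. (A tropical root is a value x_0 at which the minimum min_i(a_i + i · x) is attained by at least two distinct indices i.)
Roots: {-5, 0, 1, 3}

Each tropical root is a break point of the lower envelope of the lines y = a_i + i · x (there are 5 lines, with slopes 0, 1, ..., 4). Only the lines that attain the minimum somewhere contribute to roots; other lines are dominated. Here the surviving (envelope) indices are i = 4, i = 3, i = 2, i = 1, i = 0.
Intersections between consecutive envelope lines give the roots: for adjacent envelope indices i < j the intersection is x = (a_i − a_j) / (j − i). Reading off the sorted break points: {-5, 0, 1, 3}.
Verification: at each break x_0, at least two indices attain the minimum of min_i(a_i + i · x_0).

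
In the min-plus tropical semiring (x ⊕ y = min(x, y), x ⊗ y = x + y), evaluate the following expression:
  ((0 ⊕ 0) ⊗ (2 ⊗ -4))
((0 ⊕ 0) ⊗ (2 ⊗ -4)) = -2

Expand innermost to outermost. Recall ⊕ takes the minimum of its arguments and ⊗ takes their sum. Working out the expression ((0 ⊕ 0) ⊗ (2 ⊗ -4)) gives -2.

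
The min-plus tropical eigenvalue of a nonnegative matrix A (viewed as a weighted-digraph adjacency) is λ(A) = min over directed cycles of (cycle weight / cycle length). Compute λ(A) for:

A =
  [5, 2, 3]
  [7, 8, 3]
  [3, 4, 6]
λ(A) = 8/3

Enumerate directed cycles and compute their means (weight / length). Sample:
  cycle 0 → 0: weight = 5, length = 1, mean = 5/1 ≈ 5.000
  cycle 1 → 1: weight = 8, length = 1, mean = 8/1 ≈ 8.000
  cycle 2 → 2: weight = 6, length = 1, mean = 6/1 ≈ 6.000
  cycle 0 → 1 → 0: weight = 9, length = 2, mean = 9/2 ≈ 4.500
  cycle 0 → 2 → 0: weight = 6, length = 2, mean = 6/2 ≈ 3.000
  cycle 1 → 0 → 1: weight = 9, length = 2, mean = 9/2 ≈ 4.500
Minimum mean = 2.667, attained e.g. along the cycle 0 → 1 → 2 → 0 with weight 8 and length 3. So λ(A) = 8/3 = 8/3.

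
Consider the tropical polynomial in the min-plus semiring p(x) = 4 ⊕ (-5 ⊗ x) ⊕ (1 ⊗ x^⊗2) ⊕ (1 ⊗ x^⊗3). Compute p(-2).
p(-2) = -7

A tropical monomial a ⊗ x^⊗i evaluates to a + i · x. Evaluating each term at x = -2:
  Term 0 contributes 4 + 0 · -2 = 4
  Term 1 contributes -5 + 1 · -2 = -7
  Term 2 contributes 1 + 2 · -2 = -3
  Term 3 contributes 1 + 3 · -2 = -5
p(-2) = ⊕ of these = min[4, -7, -3, -5] = -7.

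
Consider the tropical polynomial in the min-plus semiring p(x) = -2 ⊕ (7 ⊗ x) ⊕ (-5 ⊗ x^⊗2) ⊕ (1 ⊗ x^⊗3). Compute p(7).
p(7) = -2

A tropical monomial a ⊗ x^⊗i evaluates to a + i · x. Evaluating each term at x = 7:
  Term 0 contributes -2 + 0 · 7 = -2
  Term 1 contributes 7 + 1 · 7 = 14
  Term 2 contributes -5 + 2 · 7 = 9
  Term 3 contributes 1 + 3 · 7 = 22
p(7) = ⊕ of these = min[-2, 14, 9, 22] = -2.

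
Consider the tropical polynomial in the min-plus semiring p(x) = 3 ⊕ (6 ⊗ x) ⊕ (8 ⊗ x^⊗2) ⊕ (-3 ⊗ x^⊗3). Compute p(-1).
p(-1) = -6

A tropical monomial a ⊗ x^⊗i evaluates to a + i · x. Evaluating each term at x = -1:
  Term 0 contributes 3 + 0 · -1 = 3
  Term 1 contributes 6 + 1 · -1 = 5
  Term 2 contributes 8 + 2 · -1 = 6
  Term 3 contributes -3 + 3 · -1 = -6
p(-1) = ⊕ of these = min[3, 5, 6, -6] = -6.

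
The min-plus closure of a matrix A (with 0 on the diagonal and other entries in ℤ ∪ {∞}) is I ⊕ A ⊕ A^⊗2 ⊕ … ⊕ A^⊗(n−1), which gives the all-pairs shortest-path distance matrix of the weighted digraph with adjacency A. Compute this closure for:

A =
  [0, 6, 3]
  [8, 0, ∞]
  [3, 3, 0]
Closure =
  [0, 6, 3]
  [8, 0, 11]
  [3, 3, 0]

This is the Floyd-Warshall all-pairs shortest-path computation. For each intermediate vertex k = 0, 1, …, 2, update dist[i][j] ← min(dist[i][j], dist[i][k] + dist[k][j]). The final matrix gives, for each (i, j), the minimum total weight of any directed path from i to j (possibly empty when i = j).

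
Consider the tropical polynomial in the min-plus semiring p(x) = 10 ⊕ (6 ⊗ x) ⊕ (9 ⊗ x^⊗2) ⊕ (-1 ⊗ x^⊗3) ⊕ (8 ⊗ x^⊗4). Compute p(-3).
p(-3) = -10

A tropical monomial a ⊗ x^⊗i evaluates to a + i · x. Evaluating each term at x = -3:
  Term 0 contributes 10 + 0 · -3 = 10
  Term 1 contributes 6 + 1 · -3 = 3
  Term 2 contributes 9 + 2 · -3 = 3
  Term 3 contributes -1 + 3 · -3 = -10
  Term 4 contributes 8 + 4 · -3 = -4
p(-3) = ⊕ of these = min[10, 3, 3, -10, -4] = -10.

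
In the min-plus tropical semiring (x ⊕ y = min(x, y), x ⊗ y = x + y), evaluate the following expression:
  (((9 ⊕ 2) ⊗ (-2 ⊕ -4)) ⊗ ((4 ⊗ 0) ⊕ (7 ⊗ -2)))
(((9 ⊕ 2) ⊗ (-2 ⊕ -4)) ⊗ ((4 ⊗ 0) ⊕ (7 ⊗ -2))) = 2

Expand innermost to outermost. Recall ⊕ takes the minimum of its arguments and ⊗ takes their sum. Working out the expression (((9 ⊕ 2) ⊗ (-2 ⊕ -4)) ⊗ ((4 ⊗ 0) ⊕ (7 ⊗ -2))) gives 2.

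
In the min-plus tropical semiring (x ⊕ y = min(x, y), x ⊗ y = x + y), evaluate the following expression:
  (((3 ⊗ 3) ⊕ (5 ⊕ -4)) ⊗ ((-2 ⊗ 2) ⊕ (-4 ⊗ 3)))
(((3 ⊗ 3) ⊕ (5 ⊕ -4)) ⊗ ((-2 ⊗ 2) ⊕ (-4 ⊗ 3))) = -5

Expand innermost to outermost. Recall ⊕ takes the minimum of its arguments and ⊗ takes their sum. Working out the expression (((3 ⊗ 3) ⊕ (5 ⊕ -4)) ⊗ ((-2 ⊗ 2) ⊕ (-4 ⊗ 3))) gives -5.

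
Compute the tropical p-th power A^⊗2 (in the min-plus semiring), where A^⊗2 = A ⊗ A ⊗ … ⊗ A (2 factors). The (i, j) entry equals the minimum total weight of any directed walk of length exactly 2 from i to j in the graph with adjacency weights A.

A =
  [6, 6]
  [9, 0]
A^⊗2 =
  [12, 6]
  [9, 0]

Each entry (A^⊗2)_ij equals the minimum over all length-2 walks i = v_0 → v_1 → … → v_2 = j of Σ_t A[v_t][v_{t+1}]. For example, for (i, j) = (0, 1) we minimise over 2 possible intermediate vertex sequences; the minimum is 6, attained along the walk 0 → 1 → 1.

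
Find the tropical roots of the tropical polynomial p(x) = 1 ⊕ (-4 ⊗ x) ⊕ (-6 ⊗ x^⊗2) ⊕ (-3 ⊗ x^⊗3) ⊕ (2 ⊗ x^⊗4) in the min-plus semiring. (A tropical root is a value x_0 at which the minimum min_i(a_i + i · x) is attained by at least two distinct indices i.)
Roots: {-5, -3, 2, 5}

Each tropical root is a break point of the lower envelope of the lines y = a_i + i · x (there are 5 lines, with slopes 0, 1, ..., 4). Only the lines that attain the minimum somewhere contribute to roots; other lines are dominated. Here the surviving (envelope) indices are i = 4, i = 3, i = 2, i = 1, i = 0.
Intersections between consecutive envelope lines give the roots: for adjacent envelope indices i < j the intersection is x = (a_i − a_j) / (j − i). Reading off the sorted break points: {-5, -3, 2, 5}.
Verification: at each break x_0, at least two indices attain the minimum of min_i(a_i + i · x_0).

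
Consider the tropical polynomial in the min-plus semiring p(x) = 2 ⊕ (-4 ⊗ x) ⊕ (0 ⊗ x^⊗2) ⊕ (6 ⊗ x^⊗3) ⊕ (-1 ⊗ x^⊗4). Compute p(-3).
p(-3) = -13

A tropical monomial a ⊗ x^⊗i evaluates to a + i · x. Evaluating each term at x = -3:
  Term 0 contributes 2 + 0 · -3 = 2
  Term 1 contributes -4 + 1 · -3 = -7
  Term 2 contributes 0 + 2 · -3 = -6
  Term 3 contributes 6 + 3 · -3 = -3
  Term 4 contributes -1 + 4 · -3 = -13
p(-3) = ⊕ of these = min[2, -7, -6, -3, -13] = -13.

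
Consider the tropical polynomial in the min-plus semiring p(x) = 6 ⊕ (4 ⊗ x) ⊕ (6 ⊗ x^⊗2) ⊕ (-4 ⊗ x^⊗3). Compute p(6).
p(6) = 6

A tropical monomial a ⊗ x^⊗i evaluates to a + i · x. Evaluating each term at x = 6:
  Term 0 contributes 6 + 0 · 6 = 6
  Term 1 contributes 4 + 1 · 6 = 10
  Term 2 contributes 6 + 2 · 6 = 18
  Term 3 contributes -4 + 3 · 6 = 14
p(6) = ⊕ of these = min[6, 10, 18, 14] = 6.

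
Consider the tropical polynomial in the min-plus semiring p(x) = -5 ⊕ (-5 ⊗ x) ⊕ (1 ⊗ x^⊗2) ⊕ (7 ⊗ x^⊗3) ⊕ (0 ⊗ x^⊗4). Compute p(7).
p(7) = -5

A tropical monomial a ⊗ x^⊗i evaluates to a + i · x. Evaluating each term at x = 7:
  Term 0 contributes -5 + 0 · 7 = -5
  Term 1 contributes -5 + 1 · 7 = 2
  Term 2 contributes 1 + 2 · 7 = 15
  Term 3 contributes 7 + 3 · 7 = 28
  Term 4 contributes 0 + 4 · 7 = 28
p(7) = ⊕ of these = min[-5, 2, 15, 28, 28] = -5.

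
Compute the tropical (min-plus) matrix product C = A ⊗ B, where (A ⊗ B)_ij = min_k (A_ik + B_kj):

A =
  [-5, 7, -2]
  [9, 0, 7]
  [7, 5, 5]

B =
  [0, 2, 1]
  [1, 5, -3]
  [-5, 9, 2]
A ⊗ B =
  [-7, -3, -4]
  [1, 5, -3]
  [0, 9, 2]

Apply the min-plus product entry-by-entry:
  C[0][0] = min over k of (A[0][0] + B[0][0] = -5 + 0 = -5, A[0][1] + B[1][0] = 7 + 1 = 8, A[0][2] + B[2][0] = -2 + -5 = -7) = -7 (attained at k = 2)
  C[0][1] = min over k of (A[0][0] + B[0][1] = -5 + 2 = -3, A[0][1] + B[1][1] = 7 + 5 = 12, A[0][2] + B[2][1] = -2 + 9 = 7) = -3 (attained at k = 0)
  C[0][2] = min over k of (A[0][0] + B[0][2] = -5 + 1 = -4, A[0][1] + B[1][2] = 7 + -3 = 4, A[0][2] + B[2][2] = -2 + 2 = 0) = -4 (attained at k = 0)
  C[1][0] = min over k of (A[1][0] + B[0][0] = 9 + 0 = 9, A[1][1] + B[1][0] = 0 + 1 = 1, A[1][2] + B[2][0] = 7 + -5 = 2) = 1 (attained at k = 1)
  C[1][1] = min over k of (A[1][0] + B[0][1] = 9 + 2 = 11, A[1][1] + B[1][1] = 0 + 5 = 5, A[1][2] + B[2][1] = 7 + 9 = 16) = 5 (attained at k = 1)
  C[1][2] = min over k of (A[1][0] + B[0][2] = 9 + 1 = 10, A[1][1] + B[1][2] = 0 + -3 = -3, A[1][2] + B[2][2] = 7 + 2 = 9) = -3 (attained at k = 1)
  C[2][0] = min over k of (A[2][0] + B[0][0] = 7 + 0 = 7, A[2][1] + B[1][0] = 5 + 1 = 6, A[2][2] + B[2][0] = 5 + -5 = 0) = 0 (attained at k = 2)
  C[2][1] = min over k of (A[2][0] + B[0][1] = 7 + 2 = 9, A[2][1] + B[1][1] = 5 + 5 = 10, A[2][2] + B[2][1] = 5 + 9 = 14) = 9 (attained at k = 0)
  C[2][2] = min over k of (A[2][0] + B[0][2] = 7 + 1 = 8, A[2][1] + B[1][2] = 5 + -3 = 2, A[2][2] + B[2][2] = 5 + 2 = 7) = 2 (attained at k = 1)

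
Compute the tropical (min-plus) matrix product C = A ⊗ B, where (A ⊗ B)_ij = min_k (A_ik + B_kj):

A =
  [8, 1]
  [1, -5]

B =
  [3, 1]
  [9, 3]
A ⊗ B =
  [10, 4]
  [4, -2]

Apply the min-plus product entry-by-entry:
  C[0][0] = min over k of (A[0][0] + B[0][0] = 8 + 3 = 11, A[0][1] + B[1][0] = 1 + 9 = 10) = 10 (attained at k = 1)
  C[0][1] = min over k of (A[0][0] + B[0][1] = 8 + 1 = 9, A[0][1] + B[1][1] = 1 + 3 = 4) = 4 (attained at k = 1)
  C[1][0] = min over k of (A[1][0] + B[0][0] = 1 + 3 = 4, A[1][1] + B[1][0] = -5 + 9 = 4) = 4 (attained at k = 0)
  C[1][1] = min over k of (A[1][0] + B[0][1] = 1 + 1 = 2, A[1][1] + B[1][1] = -5 + 3 = -2) = -2 (attained at k = 1)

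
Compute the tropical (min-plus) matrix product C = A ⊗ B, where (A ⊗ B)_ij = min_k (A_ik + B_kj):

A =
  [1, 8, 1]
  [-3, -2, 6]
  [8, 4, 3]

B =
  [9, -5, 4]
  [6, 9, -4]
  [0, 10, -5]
A ⊗ B =
  [1, -4, -4]
  [4, -8, -6]
  [3, 3, -2]

Apply the min-plus product entry-by-entry:
  C[0][0] = min over k of (A[0][0] + B[0][0] = 1 + 9 = 10, A[0][1] + B[1][0] = 8 + 6 = 14, A[0][2] + B[2][0] = 1 + 0 = 1) = 1 (attained at k = 2)
  C[0][1] = min over k of (A[0][0] + B[0][1] = 1 + -5 = -4, A[0][1] + B[1][1] = 8 + 9 = 17, A[0][2] + B[2][1] = 1 + 10 = 11) = -4 (attained at k = 0)
  C[0][2] = min over k of (A[0][0] + B[0][2] = 1 + 4 = 5, A[0][1] + B[1][2] = 8 + -4 = 4, A[0][2] + B[2][2] = 1 + -5 = -4) = -4 (attained at k = 2)
  C[1][0] = min over k of (A[1][0] + B[0][0] = -3 + 9 = 6, A[1][1] + B[1][0] = -2 + 6 = 4, A[1][2] + B[2][0] = 6 + 0 = 6) = 4 (attained at k = 1)
  C[1][1] = min over k of (A[1][0] + B[0][1] = -3 + -5 = -8, A[1][1] + B[1][1] = -2 + 9 = 7, A[1][2] + B[2][1] = 6 + 10 = 16) = -8 (attained at k = 0)
  C[1][2] = min over k of (A[1][0] + B[0][2] = -3 + 4 = 1, A[1][1] + B[1][2] = -2 + -4 = -6, A[1][2] + B[2][2] = 6 + -5 = 1) = -6 (attained at k = 1)
  C[2][0] = min over k of (A[2][0] + B[0][0] = 8 + 9 = 17, A[2][1] + B[1][0] = 4 + 6 = 10, A[2][2] + B[2][0] = 3 + 0 = 3) = 3 (attained at k = 2)
  C[2][1] = min over k of (A[2][0] + B[0][1] = 8 + -5 = 3, A[2][1] + B[1][1] = 4 + 9 = 13, A[2][2] + B[2][1] = 3 + 10 = 13) = 3 (attained at k = 0)
  C[2][2] = min over k of (A[2][0] + B[0][2] = 8 + 4 = 12, A[2][1] + B[1][2] = 4 + -4 = 0, A[2][2] + B[2][2] = 3 + -5 = -2) = -2 (attained at k = 2)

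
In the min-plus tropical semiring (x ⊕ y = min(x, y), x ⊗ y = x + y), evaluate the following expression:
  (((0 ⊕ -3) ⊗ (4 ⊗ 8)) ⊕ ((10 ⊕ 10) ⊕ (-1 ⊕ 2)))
(((0 ⊕ -3) ⊗ (4 ⊗ 8)) ⊕ ((10 ⊕ 10) ⊕ (-1 ⊕ 2))) = -1

Expand innermost to outermost. Recall ⊕ takes the minimum of its arguments and ⊗ takes their sum. Working out the expression (((0 ⊕ -3) ⊗ (4 ⊗ 8)) ⊕ ((10 ⊕ 10) ⊕ (-1 ⊕ 2))) gives -1.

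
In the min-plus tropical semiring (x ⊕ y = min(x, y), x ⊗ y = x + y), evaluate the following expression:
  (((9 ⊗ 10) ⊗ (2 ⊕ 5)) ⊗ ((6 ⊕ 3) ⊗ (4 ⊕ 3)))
(((9 ⊗ 10) ⊗ (2 ⊕ 5)) ⊗ ((6 ⊕ 3) ⊗ (4 ⊕ 3))) = 27

Expand innermost to outermost. Recall ⊕ takes the minimum of its arguments and ⊗ takes their sum. Working out the expression (((9 ⊗ 10) ⊗ (2 ⊕ 5)) ⊗ ((6 ⊕ 3) ⊗ (4 ⊕ 3))) gives 27.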